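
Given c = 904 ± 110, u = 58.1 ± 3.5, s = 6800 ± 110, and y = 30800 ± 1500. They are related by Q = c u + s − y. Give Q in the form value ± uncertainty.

Let p = c·u = 52500. δp/p = √((1·δc/c)² + (1·δu/u)²) = √(0.0148 + 0.00363) = 0.136, so δp = 7130.
Q = p + s − y: δQ = √(δp² + δs² + δy²) = √(5.09e+07 + 12100 + 2.25e+06) = 7290
Q = 28500.

28500 ± 7290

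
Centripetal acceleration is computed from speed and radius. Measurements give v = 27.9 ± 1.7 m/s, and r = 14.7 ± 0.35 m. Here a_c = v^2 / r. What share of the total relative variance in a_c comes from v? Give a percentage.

96.3%

(δa_c/a_c)² = (2·δv/v)² + (-1·δr/r)²
  v term: (2×0.0609)² = 0.0149
  r term: (-1×0.0238)² = 0.000567
Total = 0.0154. Share from v = 0.0149/0.0154 = 0.963.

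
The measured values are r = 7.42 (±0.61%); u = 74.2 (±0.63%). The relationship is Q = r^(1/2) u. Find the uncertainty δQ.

Products/powers → add relative errors in quadrature, weighted by exponent:
  (½·δr/r)² = (0.5×0.00610)² = 9.3e-06;  (1·δu/u)² = (1×0.00630)² = 3.97e-05
δQ/Q = √(4.9e-05) = 0.00700
Q = 202, so δQ = 0.00700 × 202 = 1.41.

1.41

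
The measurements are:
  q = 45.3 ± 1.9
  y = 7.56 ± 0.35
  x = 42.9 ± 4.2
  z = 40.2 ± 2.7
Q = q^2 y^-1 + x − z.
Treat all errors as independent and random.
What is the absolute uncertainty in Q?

26.5

Let p = q^2·y^-1 = 271. δp/p = √((2·δq/q)² + (-1·δy/y)²) = √(0.00704 + 0.00214) = 0.0958, so δp = 26.0.
Q = p + x − z: δQ = √(δp² + δx² + δz²) = √(676 + 17.6 + 7.29) = 26.5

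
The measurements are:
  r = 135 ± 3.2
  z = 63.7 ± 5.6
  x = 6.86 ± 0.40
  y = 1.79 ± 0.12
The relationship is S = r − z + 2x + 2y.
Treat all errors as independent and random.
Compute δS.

6.50

Absolute uncertainties add in quadrature for a linear combination:
  (δr)² = 10.2;  (δz)² = 31.4;  (2·δx)² = 0.640;  (2·δy)² = 0.0576
δS = √(42.3) = 6.50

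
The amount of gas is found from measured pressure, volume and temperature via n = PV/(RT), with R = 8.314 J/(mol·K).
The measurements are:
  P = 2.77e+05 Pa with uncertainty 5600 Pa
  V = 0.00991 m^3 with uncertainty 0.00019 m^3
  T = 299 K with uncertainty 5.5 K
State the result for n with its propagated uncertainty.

1.10 ± 0.0369 mol

Since n is a product/quotient, work with relative uncertainties:
  (1·δP/P)² = (1×0.0202)² = 0.000409;  (1·δV/V)² = (1×0.0192)² = 0.000368;  (-1·δT/T)² = (-1×0.0184)² = 0.000338
δn/n = √(0.00111) = 0.0334
n = 1.10 mol, so δn = 0.0334 × 1.10 = 0.0369 mol.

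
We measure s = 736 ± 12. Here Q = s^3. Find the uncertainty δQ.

1.95e+07

Q ∝ s^3, so δQ/Q = |3| · δs/s = 3 × 0.0163 = 0.0489.
Q = 3.99e+08, so δQ = 0.0489 × 3.99e+08 = 1.95e+07.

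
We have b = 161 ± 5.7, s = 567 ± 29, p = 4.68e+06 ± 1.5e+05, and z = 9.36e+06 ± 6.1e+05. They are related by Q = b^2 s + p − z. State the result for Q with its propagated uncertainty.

Let w = b^2·s = 1.47e+07. δw/w = √((2·δb/b)² + (1·δs/s)²) = √(0.00501 + 0.00262) = 0.0873, so δw = 1.28e+06.
Q = w + p − z: δQ = √(δw² + δp² + δz²) = √(1.65e+12 + 2.25e+10 + 3.72e+11) = 1.43e+06
Q = 1e+07.

(1.00 ± 0.143) × 10^7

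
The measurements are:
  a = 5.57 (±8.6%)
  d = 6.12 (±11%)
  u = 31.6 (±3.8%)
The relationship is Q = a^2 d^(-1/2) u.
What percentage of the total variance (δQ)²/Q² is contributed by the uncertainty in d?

(δQ/Q)² = (2·δa/a)² + (−½·δd/d)² + (1·δu/u)²
  a term: (2×0.0860)² = 0.0296
  d term: (-0.5×0.110)² = 0.00302
  u term: (1×0.0380)² = 0.00144
Total = 0.0341. Share from d = 0.00302/0.0341 = 0.0888.

8.88%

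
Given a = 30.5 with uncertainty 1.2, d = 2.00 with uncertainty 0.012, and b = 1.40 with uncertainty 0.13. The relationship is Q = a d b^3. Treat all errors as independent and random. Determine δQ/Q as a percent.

Relative error in a monomial: (δQ/Q)² = Σ (nᵢ · δxᵢ/xᵢ)².
  (1·δa/a)² = (1×0.0393)² = 0.00155;  (1·δd/d)² = (1×0.00600)² = 3.6e-05;  (3·δb/b)² = (3×0.0929)² = 0.0776
δQ/Q = √(0.0792) = 0.281

28.1%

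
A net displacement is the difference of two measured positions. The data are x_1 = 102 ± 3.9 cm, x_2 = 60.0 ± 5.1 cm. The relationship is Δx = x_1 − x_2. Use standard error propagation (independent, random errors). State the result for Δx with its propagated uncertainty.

42.0 ± 6.42 cm

Absolute uncertainties add in quadrature for a linear combination:
  (δx_1)² = 15.2;  (δx_2)² = 26.0
δΔx = √(41.2) = 6.42 cm
Δx = 42.0 cm.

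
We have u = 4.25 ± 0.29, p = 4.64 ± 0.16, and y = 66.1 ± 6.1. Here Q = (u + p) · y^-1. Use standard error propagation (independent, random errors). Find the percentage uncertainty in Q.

Let w = u + p = 8.89. δw = √(δu² + δp²) = √(0.0841 + 0.0256) = 0.331, so δw/w = 0.0373.
Q is then a monomial in w, y:
δQ/Q = √((δw/w)² + (-1·δy/y)²) = √(0.00139 + 0.00852) = 0.0995

9.95%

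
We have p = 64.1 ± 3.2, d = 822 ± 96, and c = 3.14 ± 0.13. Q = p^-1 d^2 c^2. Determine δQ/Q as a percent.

25.3%

Products/powers → add relative errors in quadrature, weighted by exponent:
  (-1·δp/p)² = (-1×0.0499)² = 0.00249;  (2·δd/d)² = (2×0.117)² = 0.0546;  (2·δc/c)² = (2×0.0414)² = 0.00686
δQ/Q = √(0.0639) = 0.253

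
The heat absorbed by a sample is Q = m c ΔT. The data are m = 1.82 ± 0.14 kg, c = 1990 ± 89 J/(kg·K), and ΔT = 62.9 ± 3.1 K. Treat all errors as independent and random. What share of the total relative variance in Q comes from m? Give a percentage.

57.2%

(δQ/Q)² = (1·δm/m)² + (1·δc/c)² + (1·δΔT/ΔT)²
  m term: (1×0.0769)² = 0.00592
  c term: (1×0.0447)² = 0.00200
  ΔT term: (1×0.0493)² = 0.00243
Total = 0.0103. Share from m = 0.00592/0.0103 = 0.572.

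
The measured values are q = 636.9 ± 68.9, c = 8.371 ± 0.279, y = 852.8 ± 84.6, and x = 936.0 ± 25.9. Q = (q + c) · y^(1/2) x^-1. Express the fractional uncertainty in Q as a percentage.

Let u = q + c = 645.3. δu = √(δq² + δc²) = √(4750 + 0.0778) = 68.9, so δu/u = 0.107.
Q is then a monomial in u, y, x:
δQ/Q = √((δu/u)² + (½·δy/y)² + (-1·δx/x)²) = √(0.0114 + 0.00246 + 0.000766) = 0.121

12.1%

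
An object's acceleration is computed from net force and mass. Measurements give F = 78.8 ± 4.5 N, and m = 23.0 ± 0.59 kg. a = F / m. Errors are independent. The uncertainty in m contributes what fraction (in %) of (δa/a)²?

(δa/a)² = (1·δF/F)² + (-1·δm/m)²
  F term: (1×0.0571)² = 0.00326
  m term: (-1×0.0257)² = 0.000658
Total = 0.00392. Share from m = 0.000658/0.00392 = 0.168.

16.8%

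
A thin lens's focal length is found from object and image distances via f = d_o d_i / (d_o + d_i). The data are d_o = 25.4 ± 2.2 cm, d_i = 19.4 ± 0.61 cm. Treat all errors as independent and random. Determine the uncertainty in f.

∂f/∂d_o = (d_i/(d_o+d_i))² = 0.188;  ∂f/∂d_i = (d_o/(d_o+d_i))² = 0.321
δf = √((∂f/∂d_o · δd_o)² + (∂f/∂d_i · δd_i)²) = √(0.170 + 0.0384) = 0.457 cm

0.457 cm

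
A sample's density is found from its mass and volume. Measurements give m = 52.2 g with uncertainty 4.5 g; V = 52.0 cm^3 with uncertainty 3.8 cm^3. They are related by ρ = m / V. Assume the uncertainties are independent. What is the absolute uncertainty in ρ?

0.113 g/cm^3

Relative error in a monomial: (δρ/ρ)² = Σ (nᵢ · δxᵢ/xᵢ)².
  (1·δm/m)² = (1×0.0862)² = 0.00743;  (-1·δV/V)² = (-1×0.0731)² = 0.00534
δρ/ρ = √(0.0128) = 0.113
ρ = 1.00 g/cm^3, so δρ = 0.113 × 1.00 = 0.113 g/cm^3.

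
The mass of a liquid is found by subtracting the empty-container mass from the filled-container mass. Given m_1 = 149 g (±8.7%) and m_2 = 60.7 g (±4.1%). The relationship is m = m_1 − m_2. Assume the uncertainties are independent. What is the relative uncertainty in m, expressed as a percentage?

Sums and differences: (δm)² = Σ (cᵢ δxᵢ)².
  (δm_1)² = 168;  (δm_2)² = 6.19
δm = √(174) = 13.2 g
m = 88.3 g, so δm/m = 13.2/88.3 = 0.149.

14.9%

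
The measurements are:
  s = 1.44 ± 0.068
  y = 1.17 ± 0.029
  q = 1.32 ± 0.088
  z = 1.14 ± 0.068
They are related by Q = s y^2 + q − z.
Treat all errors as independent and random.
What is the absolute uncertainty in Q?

Let p = s·y^2 = 1.97. δp/p = √((1·δs/s)² + (2·δy/y)²) = √(0.00223 + 0.00246) = 0.0685, so δp = 0.135.
Q = p + q − z: δQ = √(δp² + δq² + δz²) = √(0.0182 + 0.00774 + 0.00462) = 0.175

0.175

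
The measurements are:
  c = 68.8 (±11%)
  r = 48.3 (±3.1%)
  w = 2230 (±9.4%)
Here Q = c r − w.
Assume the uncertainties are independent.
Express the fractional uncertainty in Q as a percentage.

39.7%

Let p = c·r = 3320. δp/p = √((1·δc/c)² + (1·δr/r)²) = √(0.0121 + 0.000961) = 0.114, so δp = 380.
Q = p − w: δQ = √(δp² + δw²) = √(1.44e+05 + 43900) = 434
Q = 1090, so δQ/Q = 434/1090 = 0.397.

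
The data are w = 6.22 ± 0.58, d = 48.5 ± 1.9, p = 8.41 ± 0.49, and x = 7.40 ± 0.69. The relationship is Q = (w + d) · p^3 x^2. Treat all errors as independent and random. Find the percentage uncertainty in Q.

Let u = w + d = 54.7. δu = √(δw² + δd²) = √(0.336 + 3.61) = 1.99, so δu/u = 0.0363.
Q is then a monomial in u, p, x:
δQ/Q = √((δu/u)² + (3·δp/p)² + (2·δx/x)²) = √(0.00132 + 0.0306 + 0.0348) = 0.258

25.8%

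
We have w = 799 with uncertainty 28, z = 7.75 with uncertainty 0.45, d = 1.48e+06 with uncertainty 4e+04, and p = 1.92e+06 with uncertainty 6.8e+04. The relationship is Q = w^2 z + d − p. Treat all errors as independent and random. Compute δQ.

4.57e+05

Let h = w^2·z = 4.95e+06. δh/h = √((2·δw/w)² + (1·δz/z)²) = √(0.00491 + 0.00337) = 0.0910, so δh = 4.5e+05.
Q = h + d − p: δQ = √(δh² + δd² + δp²) = √(2.03e+11 + 1.6e+09 + 4.62e+09) = 4.57e+05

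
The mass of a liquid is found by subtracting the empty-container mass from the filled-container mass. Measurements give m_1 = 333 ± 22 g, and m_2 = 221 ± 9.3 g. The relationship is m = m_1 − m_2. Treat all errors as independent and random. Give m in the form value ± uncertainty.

m is a linear combination, so absolute uncertainties add in quadrature:
  (δm_1)² = 484;  (δm_2)² = 86.5
δm = √(570) = 23.9 g
m = 112 g.

112 ± 23.9 g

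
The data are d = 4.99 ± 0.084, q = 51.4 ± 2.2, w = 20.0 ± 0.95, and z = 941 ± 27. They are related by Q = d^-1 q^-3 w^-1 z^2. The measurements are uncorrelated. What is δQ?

Relative error in a monomial: (δQ/Q)² = Σ (nᵢ · δxᵢ/xᵢ)².
  (-1·δd/d)² = (-1×0.0168)² = 0.000283;  (-3·δq/q)² = (-3×0.0428)² = 0.0165;  (-1·δw/w)² = (-1×0.0475)² = 0.00226;  (2·δz/z)² = (2×0.0287)² = 0.00329
δQ/Q = √(0.0223) = 0.149
Q = 0.0653, so δQ = 0.149 × 0.0653 = 0.00976.

0.00976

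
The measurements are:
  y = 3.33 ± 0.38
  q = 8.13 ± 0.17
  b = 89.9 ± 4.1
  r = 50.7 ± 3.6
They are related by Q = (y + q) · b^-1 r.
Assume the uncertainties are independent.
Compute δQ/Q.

0.0919

Let u = y + q = 11.5. δu = √(δy² + δq²) = √(0.144 + 0.0289) = 0.416, so δu/u = 0.0363.
Q is then a monomial in u, b, r:
δQ/Q = √((δu/u)² + (-1·δb/b)² + (1·δr/r)²) = √(0.00132 + 0.00208 + 0.00504) = 0.0919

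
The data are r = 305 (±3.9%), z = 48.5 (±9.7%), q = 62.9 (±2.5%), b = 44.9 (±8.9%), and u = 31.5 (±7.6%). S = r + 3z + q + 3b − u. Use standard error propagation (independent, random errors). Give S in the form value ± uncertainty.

617 ± 22.2

Sums and differences: (δS)² = Σ (cᵢ δxᵢ)².
  (δr)² = 141;  (3·δz)² = 199;  (δq)² = 2.47;  (3·δb)² = 144;  (δu)² = 5.73
δS = √(493) = 22.2
S = 617.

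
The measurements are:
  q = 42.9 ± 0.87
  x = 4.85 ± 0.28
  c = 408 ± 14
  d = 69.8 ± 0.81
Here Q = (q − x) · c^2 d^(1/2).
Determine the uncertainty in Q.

Let u = q − x = 38.0. δu = √(δq² + δx²) = √(0.757 + 0.0784) = 0.914, so δu/u = 0.0240.
Q is then a monomial in u, c, d:
δQ/Q = √((δu/u)² + (2·δc/c)² + (½·δd/d)²) = √(0.000577 + 0.00471 + 3.37e-05) = 0.0729
Q = 5.29e+07, so δQ = 0.0729 × 5.29e+07 = 3.86e+06.

3.86e+06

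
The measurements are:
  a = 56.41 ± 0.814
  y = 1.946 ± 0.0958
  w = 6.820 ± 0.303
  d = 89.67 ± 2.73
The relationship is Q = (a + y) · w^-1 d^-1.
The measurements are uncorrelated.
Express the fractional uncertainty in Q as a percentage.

5.57%

Let u = a + y = 58.36. δu = √(δa² + δy²) = √(0.663 + 0.00918) = 0.820, so δu/u = 0.0140.
Q is then a monomial in u, w, d:
δQ/Q = √((δu/u)² + (-1·δw/w)² + (-1·δd/d)²) = √(0.000197 + 0.00197 + 0.000927) = 0.0557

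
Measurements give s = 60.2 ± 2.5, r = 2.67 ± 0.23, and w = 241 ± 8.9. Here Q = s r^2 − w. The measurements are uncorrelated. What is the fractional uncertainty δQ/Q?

Let p = s·r^2 = 429. δp/p = √((1·δs/s)² + (2·δr/r)²) = √(0.00172 + 0.0297) = 0.177, so δp = 76.1.
Q = p − w: δQ = √(δp² + δw²) = √(5780 + 79.2) = 76.6
Q = 188, so δQ/Q = 76.6/188 = 0.407.

0.407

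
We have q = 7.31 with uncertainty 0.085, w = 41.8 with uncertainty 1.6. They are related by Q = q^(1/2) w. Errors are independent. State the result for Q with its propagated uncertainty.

Relative error in a monomial: (δQ/Q)² = Σ (nᵢ · δxᵢ/xᵢ)².
  (½·δq/q)² = (0.5×0.0116)² = 3.38e-05;  (1·δw/w)² = (1×0.0383)² = 0.00147
δQ/Q = √(0.00150) = 0.0387
Q = 113, so δQ = 0.0387 × 113 = 4.38.

113 ± 4.38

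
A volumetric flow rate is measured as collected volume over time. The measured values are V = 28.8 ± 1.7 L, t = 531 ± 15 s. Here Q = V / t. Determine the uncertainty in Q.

Since Q is a product/quotient, work with relative uncertainties:
  (1·δV/V)² = (1×0.0590)² = 0.00348;  (-1·δt/t)² = (-1×0.0282)² = 0.000798
δQ/Q = √(0.00428) = 0.0654
Q = 0.0542 L/s, so δQ = 0.0654 × 0.0542 = 0.00355 L/s.

0.00355 L/s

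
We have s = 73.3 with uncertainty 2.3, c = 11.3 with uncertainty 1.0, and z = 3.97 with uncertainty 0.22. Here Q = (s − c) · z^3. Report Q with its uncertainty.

Let u = s − c = 62.0. δu = √(δs² + δc²) = √(5.29 + 1.00) = 2.51, so δu/u = 0.0405.
Q is then a monomial in u, z:
δQ/Q = √((δu/u)² + (3·δz/z)²) = √(0.00164 + 0.0276) = 0.171
Q = 3880, so δQ = 0.171 × 3880 = 664.

3880 ± 664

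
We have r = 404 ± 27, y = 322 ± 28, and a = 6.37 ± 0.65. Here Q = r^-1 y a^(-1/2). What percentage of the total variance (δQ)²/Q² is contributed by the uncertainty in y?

51.7%

(δQ/Q)² = (-1·δr/r)² + (1·δy/y)² + (−½·δa/a)²
  r term: (-1×0.0668)² = 0.00447
  y term: (1×0.0870)² = 0.00756
  a term: (-0.5×0.102)² = 0.00260
Total = 0.0146. Share from y = 0.00756/0.0146 = 0.517.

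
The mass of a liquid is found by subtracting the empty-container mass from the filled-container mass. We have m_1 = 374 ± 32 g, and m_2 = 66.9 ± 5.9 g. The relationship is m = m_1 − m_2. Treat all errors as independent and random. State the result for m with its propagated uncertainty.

307 ± 32.5 g

m is a linear combination, so absolute uncertainties add in quadrature:
  (δm_1)² = 1020;  (δm_2)² = 34.8
δm = √(1060) = 32.5 g
m = 307 g.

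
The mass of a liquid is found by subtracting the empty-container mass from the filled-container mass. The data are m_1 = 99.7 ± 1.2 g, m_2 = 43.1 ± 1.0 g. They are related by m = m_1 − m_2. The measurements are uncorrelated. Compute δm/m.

Sums and differences: (δm)² = Σ (cᵢ δxᵢ)².
  (δm_1)² = 1.44;  (δm_2)² = 1.00
δm = √(2.44) = 1.56 g
m = 56.6 g, so δm/m = 1.56/56.6 = 0.0276.

0.0276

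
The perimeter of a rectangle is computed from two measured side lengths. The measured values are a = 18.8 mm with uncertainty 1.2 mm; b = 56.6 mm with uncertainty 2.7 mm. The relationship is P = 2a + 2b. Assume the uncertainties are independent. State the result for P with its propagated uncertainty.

151 ± 5.91 mm

Sums and differences: (δP)² = Σ (cᵢ δxᵢ)².
  (2·δa)² = 5.76;  (2·δb)² = 29.2
δP = √(34.9) = 5.91 mm
P = 151 mm.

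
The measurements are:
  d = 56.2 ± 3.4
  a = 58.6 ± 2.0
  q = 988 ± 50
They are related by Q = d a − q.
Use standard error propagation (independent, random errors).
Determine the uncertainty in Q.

234

Let p = d·a = 3290. δp/p = √((1·δd/d)² + (1·δa/a)²) = √(0.00366 + 0.00116) = 0.0695, so δp = 229.
Q = p − q: δQ = √(δp² + δq²) = √(52300 + 2500) = 234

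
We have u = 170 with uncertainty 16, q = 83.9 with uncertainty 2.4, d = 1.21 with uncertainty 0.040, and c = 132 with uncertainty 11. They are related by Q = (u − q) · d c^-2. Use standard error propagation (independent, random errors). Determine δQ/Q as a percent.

25.3%

Let w = u − q = 86.1. δw = √(δu² + δq²) = √(256 + 5.76) = 16.2, so δw/w = 0.188.
Q is then a monomial in w, d, c:
δQ/Q = √((δw/w)² + (1·δd/d)² + (-2·δc/c)²) = √(0.0353 + 0.00109 + 0.0278) = 0.253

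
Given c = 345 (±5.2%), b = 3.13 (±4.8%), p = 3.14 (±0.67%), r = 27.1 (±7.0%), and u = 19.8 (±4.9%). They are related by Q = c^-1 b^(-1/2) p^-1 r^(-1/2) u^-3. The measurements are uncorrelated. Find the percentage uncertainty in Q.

Relative error in a monomial: (δQ/Q)² = Σ (nᵢ · δxᵢ/xᵢ)².
  (-1·δc/c)² = (-1×0.0520)² = 0.00270;  (−½·δb/b)² = (-0.5×0.0480)² = 0.000576;  (-1·δp/p)² = (-1×0.00670)² = 4.49e-05;  (−½·δr/r)² = (-0.5×0.0700)² = 0.00123;  (-3·δu/u)² = (-3×0.0490)² = 0.0216
δQ/Q = √(0.0262) = 0.162

16.2%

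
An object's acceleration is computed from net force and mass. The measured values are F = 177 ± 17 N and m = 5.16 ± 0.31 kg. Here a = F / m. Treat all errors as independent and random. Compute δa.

Since a is a product/quotient, work with relative uncertainties:
  (1·δF/F)² = (1×0.0960)² = 0.00922;  (-1·δm/m)² = (-1×0.0601)² = 0.00361
δa/a = √(0.0128) = 0.113
a = 34.3 m/s^2, so δa = 0.113 × 34.3 = 3.89 m/s^2.

3.89 m/s^2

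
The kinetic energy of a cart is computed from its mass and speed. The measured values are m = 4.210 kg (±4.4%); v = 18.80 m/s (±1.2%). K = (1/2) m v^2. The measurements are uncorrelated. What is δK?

Since K is a product/quotient, work with relative uncertainties:
  (1·δm/m)² = (1×0.0440)² = 0.00194;  (2·δv/v)² = (2×0.0120)² = 0.000576
δK/K = √(0.00251) = 0.0501
K = 744.0 J, so δK = 0.0501 × 744.0 = 37.3 J.

37.3 J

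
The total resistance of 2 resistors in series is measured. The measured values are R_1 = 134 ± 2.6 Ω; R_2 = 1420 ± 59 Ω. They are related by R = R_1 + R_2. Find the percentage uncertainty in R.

Each term contributes (cᵢ δxᵢ)² to (δR)²:
  (δR_1)² = 6.76;  (δR_2)² = 3480
δR = √(3490) = 59.1 Ω
R = 1550 Ω, so δR/R = 59.1/1550 = 0.0380.

3.80%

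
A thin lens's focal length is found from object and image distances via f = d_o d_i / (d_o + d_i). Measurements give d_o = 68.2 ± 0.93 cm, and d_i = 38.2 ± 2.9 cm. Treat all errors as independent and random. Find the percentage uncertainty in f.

∂f/∂d_o = (d_i/(d_o+d_i))² = 0.129;  ∂f/∂d_i = (d_o/(d_o+d_i))² = 0.411
δf = √((∂f/∂d_o · δd_o)² + (∂f/∂d_i · δd_i)²) = √(0.0144 + 1.42) = 1.20 cm
f = 24.5 cm, so δf/f = 1.20/24.5 = 0.0489.

4.89%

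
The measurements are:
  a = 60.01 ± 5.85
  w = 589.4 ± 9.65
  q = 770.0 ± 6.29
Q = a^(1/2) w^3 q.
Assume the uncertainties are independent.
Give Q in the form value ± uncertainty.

(1.221 ± 0.0851) × 10^12

Each factor contributes (exponent × relative error)² to (δQ/Q)²:
  (½·δa/a)² = (0.5×0.0975)² = 0.00238;  (3·δw/w)² = (3×0.0164)² = 0.00241;  (1·δq/q)² = (1×0.00817)² = 6.67e-05
δQ/Q = √(0.00486) = 0.0697
Q = 1.221e+12, so δQ = 0.0697 × 1.221e+12 = 8.51e+10.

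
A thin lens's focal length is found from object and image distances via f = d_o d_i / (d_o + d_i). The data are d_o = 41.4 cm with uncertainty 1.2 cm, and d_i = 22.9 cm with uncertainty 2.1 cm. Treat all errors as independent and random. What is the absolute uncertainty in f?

0.884 cm

∂f/∂d_o = (d_i/(d_o+d_i))² = 0.127;  ∂f/∂d_i = (d_o/(d_o+d_i))² = 0.415
δf = √((∂f/∂d_o · δd_o)² + (∂f/∂d_i · δd_i)²) = √(0.0232 + 0.758) = 0.884 cm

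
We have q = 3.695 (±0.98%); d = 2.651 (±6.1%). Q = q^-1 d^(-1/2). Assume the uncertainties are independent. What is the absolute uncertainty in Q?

0.00532

Q is a product of powers, so relative uncertainties combine in quadrature:
  (-1·δq/q)² = (-1×0.00980)² = 9.6e-05;  (−½·δd/d)² = (-0.5×0.0610)² = 0.000930
δQ/Q = √(0.00103) = 0.0320
Q = 0.1662, so δQ = 0.0320 × 0.1662 = 0.00532.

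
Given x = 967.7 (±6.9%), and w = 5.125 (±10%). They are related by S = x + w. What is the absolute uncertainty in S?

66.8

Sums and differences: (δS)² = Σ (cᵢ δxᵢ)².
  (δx)² = 4460;  (δw)² = 0.263
δS = √(4460) = 66.8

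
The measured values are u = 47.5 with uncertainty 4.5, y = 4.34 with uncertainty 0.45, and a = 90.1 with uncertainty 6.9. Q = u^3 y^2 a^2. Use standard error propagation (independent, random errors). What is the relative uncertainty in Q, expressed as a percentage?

38.4%

Products/powers → add relative errors in quadrature, weighted by exponent:
  (3·δu/u)² = (3×0.0947)² = 0.0808;  (2·δy/y)² = (2×0.104)² = 0.0430;  (2·δa/a)² = (2×0.0766)² = 0.0235
δQ/Q = √(0.147) = 0.384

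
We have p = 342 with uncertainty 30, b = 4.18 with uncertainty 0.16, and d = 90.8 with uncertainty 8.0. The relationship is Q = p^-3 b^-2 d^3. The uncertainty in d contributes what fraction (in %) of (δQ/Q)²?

(δQ/Q)² = (-3·δp/p)² + (-2·δb/b)² + (3·δd/d)²
  p term: (-3×0.0877)² = 0.0693
  b term: (-2×0.0383)² = 0.00586
  d term: (3×0.0881)² = 0.0699
Total = 0.145. Share from d = 0.0699/0.145 = 0.482.

48.2%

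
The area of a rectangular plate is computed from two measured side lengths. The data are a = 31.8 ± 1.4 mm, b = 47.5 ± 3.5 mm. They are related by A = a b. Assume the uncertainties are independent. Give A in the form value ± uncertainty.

Products/powers → add relative errors in quadrature, weighted by exponent:
  (1·δa/a)² = (1×0.0440)² = 0.00194;  (1·δb/b)² = (1×0.0737)² = 0.00543
δA/A = √(0.00737) = 0.0858
A = 1510 mm^2, so δA = 0.0858 × 1510 = 130 mm^2.

1510 ± 130 mm^2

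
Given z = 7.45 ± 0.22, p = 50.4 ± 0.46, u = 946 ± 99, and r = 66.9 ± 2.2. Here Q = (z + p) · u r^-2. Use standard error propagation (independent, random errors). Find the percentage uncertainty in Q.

Let w = z + p = 57.9. δw = √(δz² + δp²) = √(0.0484 + 0.212) = 0.510, so δw/w = 0.00881.
Q is then a monomial in w, u, r:
δQ/Q = √((δw/w)² + (1·δu/u)² + (-2·δr/r)²) = √(7.77e-05 + 0.0110 + 0.00433) = 0.124

12.4%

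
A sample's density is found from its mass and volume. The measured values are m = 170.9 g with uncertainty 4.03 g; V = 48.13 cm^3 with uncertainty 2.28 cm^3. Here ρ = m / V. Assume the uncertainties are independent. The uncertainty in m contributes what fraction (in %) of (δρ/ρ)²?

19.9%

(δρ/ρ)² = (1·δm/m)² + (-1·δV/V)²
  m term: (1×0.0236)² = 0.000556
  V term: (-1×0.0474)² = 0.00224
Total = 0.00280. Share from m = 0.000556/0.00280 = 0.199.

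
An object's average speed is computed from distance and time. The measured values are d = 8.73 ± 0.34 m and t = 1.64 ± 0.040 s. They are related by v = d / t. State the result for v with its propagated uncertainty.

5.32 ± 0.245 m/s

Relative error in a monomial: (δv/v)² = Σ (nᵢ · δxᵢ/xᵢ)².
  (1·δd/d)² = (1×0.0389)² = 0.00152;  (-1·δt/t)² = (-1×0.0244)² = 0.000595
δv/v = √(0.00211) = 0.0460
v = 5.32 m/s, so δv = 0.0460 × 5.32 = 0.245 m/s.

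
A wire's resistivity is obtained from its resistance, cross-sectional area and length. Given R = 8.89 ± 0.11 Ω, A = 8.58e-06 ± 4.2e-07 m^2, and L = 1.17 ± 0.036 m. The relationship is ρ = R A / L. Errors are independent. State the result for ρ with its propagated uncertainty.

(6.52 ± 0.385) × 10^-5 Ω·m

Each factor contributes (exponent × relative error)² to (δρ/ρ)²:
  (1·δR/R)² = (1×0.0124)² = 0.000153;  (1·δA/A)² = (1×0.0490)² = 0.00240;  (-1·δL/L)² = (-1×0.0308)² = 0.000947
δρ/ρ = √(0.00350) = 0.0591
ρ = 6.52e-05 Ω·m, so δρ = 0.0591 × 6.52e-05 = 3.85e-06 Ω·m.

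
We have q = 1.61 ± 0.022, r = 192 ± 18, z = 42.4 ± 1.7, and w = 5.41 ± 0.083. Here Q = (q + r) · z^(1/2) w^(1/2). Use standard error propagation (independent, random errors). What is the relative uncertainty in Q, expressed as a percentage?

Let u = q + r = 194. δu = √(δq² + δr²) = √(0.000484 + 324) = 18.0, so δu/u = 0.0930.
Q is then a monomial in u, z, w:
δQ/Q = √((δu/u)² + (½·δz/z)² + (½·δw/w)²) = √(0.00864 + 0.000402 + 5.88e-05) = 0.0954

9.54%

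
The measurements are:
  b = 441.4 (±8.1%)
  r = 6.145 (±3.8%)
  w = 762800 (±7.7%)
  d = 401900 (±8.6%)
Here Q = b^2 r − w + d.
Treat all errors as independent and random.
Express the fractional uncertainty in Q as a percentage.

Let p = b^2·r = 1.197e+06. δp/p = √((2·δb/b)² + (1·δr/r)²) = √(0.0262 + 0.00144) = 0.166, so δp = 1.99e+05.
Q = p − w + d: δQ = √(δp² + δw² + δd²) = √(3.97e+10 + 3.45e+09 + 1.19e+09) = 2.11e+05
Q = 836400, so δQ/Q = 2.11e+05/836400 = 0.252.

25.2%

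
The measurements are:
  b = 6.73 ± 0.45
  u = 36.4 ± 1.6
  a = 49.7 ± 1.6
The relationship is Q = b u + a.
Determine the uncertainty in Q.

19.7

Let p = b·u = 245. δp/p = √((1·δb/b)² + (1·δu/u)²) = √(0.00447 + 0.00193) = 0.0800, so δp = 19.6.
Q = p + a: δQ = √(δp² + δa²) = √(384 + 2.56) = 19.7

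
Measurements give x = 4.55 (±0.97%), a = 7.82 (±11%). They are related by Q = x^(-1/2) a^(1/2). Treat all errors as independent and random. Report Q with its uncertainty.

1.31 ± 0.0724

Since Q is a product/quotient, work with relative uncertainties:
  (−½·δx/x)² = (-0.5×0.00970)² = 2.35e-05;  (½·δa/a)² = (0.5×0.110)² = 0.00302
δQ/Q = √(0.00305) = 0.0552
Q = 1.31, so δQ = 0.0552 × 1.31 = 0.0724.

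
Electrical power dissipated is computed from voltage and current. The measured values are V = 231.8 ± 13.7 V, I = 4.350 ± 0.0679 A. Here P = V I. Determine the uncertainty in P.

Since P is a product/quotient, work with relative uncertainties:
  (1·δV/V)² = (1×0.0591)² = 0.00349;  (1·δI/I)² = (1×0.0156)² = 0.000244
δP/P = √(0.00374) = 0.0611
P = 1008 W, so δP = 0.0611 × 1008 = 61.6 W.

61.6 W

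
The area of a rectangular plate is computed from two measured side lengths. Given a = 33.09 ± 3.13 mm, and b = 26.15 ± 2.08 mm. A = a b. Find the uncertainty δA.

Each factor contributes (exponent × relative error)² to (δA/A)²:
  (1·δa/a)² = (1×0.0946)² = 0.00895;  (1·δb/b)² = (1×0.0795)² = 0.00633
δA/A = √(0.0153) = 0.124
A = 865.3 mm^2, so δA = 0.124 × 865.3 = 107 mm^2.

107 mm^2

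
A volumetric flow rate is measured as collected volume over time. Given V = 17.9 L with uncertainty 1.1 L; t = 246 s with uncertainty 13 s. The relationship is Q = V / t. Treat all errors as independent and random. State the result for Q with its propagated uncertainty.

0.0728 ± 0.00590 L/s

For a monomial Q ∝ V, t^-1, fractional errors add in quadrature:
  (1·δV/V)² = (1×0.0615)² = 0.00378;  (-1·δt/t)² = (-1×0.0528)² = 0.00279
δQ/Q = √(0.00657) = 0.0810
Q = 0.0728 L/s, so δQ = 0.0810 × 0.0728 = 0.00590 L/s.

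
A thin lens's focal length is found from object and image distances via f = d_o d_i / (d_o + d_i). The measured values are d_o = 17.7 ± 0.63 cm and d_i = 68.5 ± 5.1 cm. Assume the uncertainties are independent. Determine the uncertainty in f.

∂f/∂d_o = (d_i/(d_o+d_i))² = 0.631;  ∂f/∂d_i = (d_o/(d_o+d_i))² = 0.0422
δf = √((∂f/∂d_o · δd_o)² + (∂f/∂d_i · δd_i)²) = √(0.158 + 0.0462) = 0.452 cm

0.452 cm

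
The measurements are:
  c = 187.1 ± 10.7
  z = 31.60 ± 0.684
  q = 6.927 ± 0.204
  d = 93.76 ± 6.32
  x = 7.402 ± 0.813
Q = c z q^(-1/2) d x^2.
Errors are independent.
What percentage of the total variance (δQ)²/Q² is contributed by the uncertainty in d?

(δQ/Q)² = (1·δc/c)² + (1·δz/z)² + (−½·δq/q)² + (1·δd/d)² + (2·δx/x)²
  c term: (1×0.0572)² = 0.00327
  z term: (1×0.0216)² = 0.000469
  q term: (-0.5×0.0294)² = 0.000217
  d term: (1×0.0674)² = 0.00454
  x term: (2×0.110)² = 0.0483
Total = 0.0568. Share from d = 0.00454/0.0568 = 0.0801.

8.01%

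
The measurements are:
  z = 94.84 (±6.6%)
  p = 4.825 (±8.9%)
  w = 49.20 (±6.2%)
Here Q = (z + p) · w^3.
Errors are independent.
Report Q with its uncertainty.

(1.187 ± 0.233) × 10^7

Let u = z + p = 99.67. δu = √(δz² + δp²) = √(39.2 + 0.184) = 6.27, so δu/u = 0.0630.
Q is then a monomial in u, w:
δQ/Q = √((δu/u)² + (3·δw/w)²) = √(0.00396 + 0.0346) = 0.196
Q = 1.187e+07, so δQ = 0.196 × 1.187e+07 = 2.33e+06.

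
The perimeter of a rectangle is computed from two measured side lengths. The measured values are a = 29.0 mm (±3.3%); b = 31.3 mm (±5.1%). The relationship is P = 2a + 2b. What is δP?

3.72 mm

Sums and differences: (δP)² = Σ (cᵢ δxᵢ)².
  (2·δa)² = 3.66;  (2·δb)² = 10.2
δP = √(13.9) = 3.72 mm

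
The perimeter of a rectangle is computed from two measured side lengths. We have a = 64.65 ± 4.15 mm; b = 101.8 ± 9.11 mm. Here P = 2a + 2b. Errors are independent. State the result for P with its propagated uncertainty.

332.9 ± 20.0 mm

Sums and differences: (δP)² = Σ (cᵢ δxᵢ)².
  (2·δa)² = 68.9;  (2·δb)² = 332
δP = √(401) = 20.0 mm
P = 332.9 mm.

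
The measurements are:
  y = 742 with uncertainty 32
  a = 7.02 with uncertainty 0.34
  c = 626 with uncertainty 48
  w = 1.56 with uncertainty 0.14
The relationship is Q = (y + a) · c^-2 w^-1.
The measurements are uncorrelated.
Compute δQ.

Let u = y + a = 749. δu = √(δy² + δa²) = √(1020 + 0.116) = 32.0, so δu/u = 0.0427.
Q is then a monomial in u, c, w:
δQ/Q = √((δu/u)² + (-2·δc/c)² + (-1·δw/w)²) = √(0.00183 + 0.0235 + 0.00805) = 0.183
Q = 0.00123, so δQ = 0.183 × 0.00123 = 0.000224.

0.000224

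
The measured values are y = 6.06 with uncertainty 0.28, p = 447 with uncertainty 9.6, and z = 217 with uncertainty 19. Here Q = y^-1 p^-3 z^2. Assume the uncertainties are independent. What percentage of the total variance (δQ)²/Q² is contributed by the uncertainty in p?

(δQ/Q)² = (-1·δy/y)² + (-3·δp/p)² + (2·δz/z)²
  y term: (-1×0.0462)² = 0.00213
  p term: (-3×0.0215)² = 0.00415
  z term: (2×0.0876)² = 0.0307
Total = 0.0370. Share from p = 0.00415/0.0370 = 0.112.

11.2%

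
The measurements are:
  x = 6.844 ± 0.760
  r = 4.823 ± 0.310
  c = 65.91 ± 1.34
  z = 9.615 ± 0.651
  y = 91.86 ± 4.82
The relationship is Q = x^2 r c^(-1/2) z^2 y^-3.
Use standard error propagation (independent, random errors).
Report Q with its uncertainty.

0.003319 ± 0.00103

Since Q is a product/quotient, work with relative uncertainties:
  (2·δx/x)² = (2×0.111)² = 0.0493;  (1·δr/r)² = (1×0.0643)² = 0.00413;  (−½·δc/c)² = (-0.5×0.0203)² = 0.000103;  (2·δz/z)² = (2×0.0677)² = 0.0183;  (-3·δy/y)² = (-3×0.0525)² = 0.0248
δQ/Q = √(0.0967) = 0.311
Q = 0.003319, so δQ = 0.311 × 0.003319 = 0.00103.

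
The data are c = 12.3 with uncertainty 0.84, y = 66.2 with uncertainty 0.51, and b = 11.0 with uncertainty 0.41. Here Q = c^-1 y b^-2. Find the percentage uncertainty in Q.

Since Q is a product/quotient, work with relative uncertainties:
  (-1·δc/c)² = (-1×0.0683)² = 0.00466;  (1·δy/y)² = (1×0.00770)² = 5.94e-05;  (-2·δb/b)² = (-2×0.0373)² = 0.00556
δQ/Q = √(0.0103) = 0.101

10.1%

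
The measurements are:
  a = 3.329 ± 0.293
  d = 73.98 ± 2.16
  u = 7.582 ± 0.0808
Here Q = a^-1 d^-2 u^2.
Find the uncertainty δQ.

0.000340

Each factor contributes (exponent × relative error)² to (δQ/Q)²:
  (-1·δa/a)² = (-1×0.0880)² = 0.00775;  (-2·δd/d)² = (-2×0.0292)² = 0.00341;  (2·δu/u)² = (2×0.0107)² = 0.000454
δQ/Q = √(0.0116) = 0.108
Q = 0.003155, so δQ = 0.108 × 0.003155 = 0.000340.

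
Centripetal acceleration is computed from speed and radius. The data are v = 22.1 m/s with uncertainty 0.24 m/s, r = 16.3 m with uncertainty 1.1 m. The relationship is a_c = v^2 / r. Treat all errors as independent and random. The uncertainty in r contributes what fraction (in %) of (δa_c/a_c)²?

90.6%

(δa_c/a_c)² = (2·δv/v)² + (-1·δr/r)²
  v term: (2×0.0109)² = 0.000472
  r term: (-1×0.0675)² = 0.00455
Total = 0.00503. Share from r = 0.00455/0.00503 = 0.906.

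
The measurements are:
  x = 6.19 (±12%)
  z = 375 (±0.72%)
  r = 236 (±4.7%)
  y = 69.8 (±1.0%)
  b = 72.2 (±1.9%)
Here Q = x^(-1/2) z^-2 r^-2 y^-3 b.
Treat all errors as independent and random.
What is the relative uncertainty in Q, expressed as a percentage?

11.8%

Q is a product of powers, so relative uncertainties combine in quadrature:
  (−½·δx/x)² = (-0.5×0.120)² = 0.00360;  (-2·δz/z)² = (-2×0.00720)² = 0.000207;  (-2·δr/r)² = (-2×0.0470)² = 0.00884;  (-3·δy/y)² = (-3×0.0100)² = 0.000900;  (1·δb/b)² = (1×0.0190)² = 0.000361
δQ/Q = √(0.0139) = 0.118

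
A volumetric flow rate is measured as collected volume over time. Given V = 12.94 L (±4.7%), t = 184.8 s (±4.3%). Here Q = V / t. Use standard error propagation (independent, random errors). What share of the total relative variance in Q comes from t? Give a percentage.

45.6%

(δQ/Q)² = (1·δV/V)² + (-1·δt/t)²
  V term: (1×0.0470)² = 0.00221
  t term: (-1×0.0430)² = 0.00185
Total = 0.00406. Share from t = 0.00185/0.00406 = 0.456.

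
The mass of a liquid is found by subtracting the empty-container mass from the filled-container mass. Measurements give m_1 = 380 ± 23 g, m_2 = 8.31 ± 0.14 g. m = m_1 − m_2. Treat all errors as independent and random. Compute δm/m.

Sums and differences: (δm)² = Σ (cᵢ δxᵢ)².
  (δm_1)² = 529;  (δm_2)² = 0.0196
δm = √(529) = 23.0 g
m = 372 g, so δm/m = 23.0/372 = 0.0619.

0.0619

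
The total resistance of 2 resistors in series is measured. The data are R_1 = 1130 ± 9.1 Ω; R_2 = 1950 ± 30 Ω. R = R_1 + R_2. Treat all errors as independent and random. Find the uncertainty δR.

31.3 Ω

R is a linear combination, so absolute uncertainties add in quadrature:
  (δR_1)² = 82.8;  (δR_2)² = 900
δR = √(983) = 31.3 Ω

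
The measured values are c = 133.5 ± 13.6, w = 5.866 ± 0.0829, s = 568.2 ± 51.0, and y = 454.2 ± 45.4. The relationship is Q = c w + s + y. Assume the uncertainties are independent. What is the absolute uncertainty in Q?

106

Let p = c·w = 783.1. δp/p = √((1·δc/c)² + (1·δw/w)²) = √(0.0104 + 0.000200) = 0.103, so δp = 80.5.
Q = p + s + y: δQ = √(δp² + δs² + δy²) = √(6490 + 2600 + 2060) = 106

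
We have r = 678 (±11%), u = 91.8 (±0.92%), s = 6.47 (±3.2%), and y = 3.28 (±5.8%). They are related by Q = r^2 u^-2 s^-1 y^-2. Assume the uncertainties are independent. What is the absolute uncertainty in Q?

0.197

Since Q is a product/quotient, work with relative uncertainties:
  (2·δr/r)² = (2×0.110)² = 0.0484;  (-2·δu/u)² = (-2×0.00920)² = 0.000339;  (-1·δs/s)² = (-1×0.0320)² = 0.00102;  (-2·δy/y)² = (-2×0.0580)² = 0.0135
δQ/Q = √(0.0632) = 0.251
Q = 0.784, so δQ = 0.251 × 0.784 = 0.197.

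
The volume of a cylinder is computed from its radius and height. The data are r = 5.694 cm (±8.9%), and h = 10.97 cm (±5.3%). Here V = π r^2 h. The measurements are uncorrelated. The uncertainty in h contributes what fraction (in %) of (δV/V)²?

8.14%

(δV/V)² = (2·δr/r)² + (1·δh/h)²
  r term: (2×0.0890)² = 0.0317
  h term: (1×0.0530)² = 0.00281
Total = 0.0345. Share from h = 0.00281/0.0345 = 0.0814.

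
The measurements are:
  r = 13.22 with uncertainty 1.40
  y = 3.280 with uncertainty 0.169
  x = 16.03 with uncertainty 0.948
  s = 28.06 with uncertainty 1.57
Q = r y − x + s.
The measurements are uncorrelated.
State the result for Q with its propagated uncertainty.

55.39 ± 5.43

Let p = r·y = 43.36. δp/p = √((1·δr/r)² + (1·δy/y)²) = √(0.0112 + 0.00265) = 0.118, so δp = 5.11.
Q = p − x + s: δQ = √(δp² + δx² + δs²) = √(26.1 + 0.899 + 2.46) = 5.43
Q = 55.39.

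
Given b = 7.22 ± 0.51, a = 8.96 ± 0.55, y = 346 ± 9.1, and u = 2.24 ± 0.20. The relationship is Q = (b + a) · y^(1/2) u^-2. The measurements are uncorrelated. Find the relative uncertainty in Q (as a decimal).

0.185

Let w = b + a = 16.2. δw = √(δb² + δa²) = √(0.260 + 0.303) = 0.750, so δw/w = 0.0464.
Q is then a monomial in w, y, u:
δQ/Q = √((δw/w)² + (½·δy/y)² + (-2·δu/u)²) = √(0.00215 + 0.000173 + 0.0319) = 0.185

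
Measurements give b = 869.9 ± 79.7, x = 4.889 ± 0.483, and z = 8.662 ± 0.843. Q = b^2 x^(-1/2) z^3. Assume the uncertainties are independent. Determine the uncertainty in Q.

7.75e+07

Relative error in a monomial: (δQ/Q)² = Σ (nᵢ · δxᵢ/xᵢ)².
  (2·δb/b)² = (2×0.0916)² = 0.0336;  (−½·δx/x)² = (-0.5×0.0988)² = 0.00244;  (3·δz/z)² = (3×0.0973)² = 0.0852
δQ/Q = √(0.121) = 0.348
Q = 2.224e+08, so δQ = 0.348 × 2.224e+08 = 7.75e+07.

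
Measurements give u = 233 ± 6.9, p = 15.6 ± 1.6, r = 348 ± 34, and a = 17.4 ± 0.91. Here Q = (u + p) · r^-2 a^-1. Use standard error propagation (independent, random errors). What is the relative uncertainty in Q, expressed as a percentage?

20.4%

Let w = u + p = 249. δw = √(δu² + δp²) = √(47.6 + 2.56) = 7.08, so δw/w = 0.0285.
Q is then a monomial in w, r, a:
δQ/Q = √((δw/w)² + (-2·δr/r)² + (-1·δa/a)²) = √(0.000812 + 0.0382 + 0.00274) = 0.204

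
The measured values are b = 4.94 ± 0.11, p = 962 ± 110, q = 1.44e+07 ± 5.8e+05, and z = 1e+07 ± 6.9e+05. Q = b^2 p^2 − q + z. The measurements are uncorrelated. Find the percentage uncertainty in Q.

Let w = b^2·p^2 = 2.26e+07. δw/w = √((2·δb/b)² + (2·δp/p)²) = √(0.00198 + 0.0523) = 0.233, so δw = 5.26e+06.
Q = w − q + z: δQ = √(δw² + δq² + δz²) = √(2.77e+13 + 3.36e+11 + 4.76e+11) = 5.34e+06
Q = 1.82e+07, so δQ/Q = 5.34e+06/1.82e+07 = 0.294.

29.4%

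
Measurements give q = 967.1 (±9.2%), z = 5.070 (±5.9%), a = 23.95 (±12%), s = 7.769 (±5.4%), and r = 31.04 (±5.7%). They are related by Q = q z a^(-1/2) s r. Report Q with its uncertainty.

241600 ± 35600

For a monomial Q ∝ q, z, a^(-1/2), s, r, fractional errors add in quadrature:
  (1·δq/q)² = (1×0.0920)² = 0.00846;  (1·δz/z)² = (1×0.0590)² = 0.00348;  (−½·δa/a)² = (-0.5×0.120)² = 0.00360;  (1·δs/s)² = (1×0.0540)² = 0.00292;  (1·δr/r)² = (1×0.0570)² = 0.00325
δQ/Q = √(0.0217) = 0.147
Q = 241600, so δQ = 0.147 × 241600 = 35600.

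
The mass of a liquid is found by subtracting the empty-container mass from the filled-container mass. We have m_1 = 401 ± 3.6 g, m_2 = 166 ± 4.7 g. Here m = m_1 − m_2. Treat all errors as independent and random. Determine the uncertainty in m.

Absolute uncertainties add in quadrature for a linear combination:
  (δm_1)² = 13.0;  (δm_2)² = 22.1
δm = √(35.1) = 5.92 g

5.92 g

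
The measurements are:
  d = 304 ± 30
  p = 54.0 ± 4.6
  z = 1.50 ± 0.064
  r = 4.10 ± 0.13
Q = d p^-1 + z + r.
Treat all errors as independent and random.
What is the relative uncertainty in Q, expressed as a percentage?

6.66%

Let w = d·p^-1 = 5.63. δw/w = √((1·δd/d)² + (-1·δp/p)²) = √(0.00974 + 0.00726) = 0.130, so δw = 0.734.
Q = w + z + r: δQ = √(δw² + δz² + δr²) = √(0.539 + 0.00410 + 0.0169) = 0.748
Q = 11.2, so δQ/Q = 0.748/11.2 = 0.0666.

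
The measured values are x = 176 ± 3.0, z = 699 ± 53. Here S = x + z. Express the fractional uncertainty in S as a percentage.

6.07%

Absolute uncertainties add in quadrature for a linear combination:
  (δx)² = 9.00;  (δz)² = 2810
δS = √(2820) = 53.1
S = 875, so δS/S = 53.1/875 = 0.0607.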